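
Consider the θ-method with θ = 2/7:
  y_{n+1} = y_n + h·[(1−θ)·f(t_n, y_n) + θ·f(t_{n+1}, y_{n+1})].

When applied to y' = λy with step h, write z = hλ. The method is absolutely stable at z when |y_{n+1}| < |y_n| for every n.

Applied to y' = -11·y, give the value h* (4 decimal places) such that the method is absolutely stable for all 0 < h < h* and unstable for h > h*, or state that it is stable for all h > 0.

(-4.6667,0); λ=-11 ⇒ h* = (14/3)/11 = 0.4242.

With y'=λy (z=hλ):
  y_{n+1} = y_n + z·[5/7·y_n + 2/7·y_{n+1}] ⇒ (1 − 2/7z)y_{n+1} = (1 + 5/7z)y_n
  so R(z) = (1 + 5/7z)/(1 − 2/7z).

Solve |R(x)|<1 on ℝ⁻.
x=-1.56: |R|=0.0791
R=−1: 1+5/7x = −1+2/7x ⇒ -3/7x=2 ⇒ x=2/(-3/7)=-4.6667
Confirm numerically:
  x=-4.138: |R|=0.89618 <1
  x=-3.922: |R|=0.84950 <1
  x=-3.396: |R|=0.72361 <1
  x=-2.358: |R|=0.40884 <1
  x=-5.001: |R|=1.05899 >1
  x=-4.925: |R|=1.04599 >1
  x=-4.895: |R|=1.04080 >1
Interval (-4.6667, 0).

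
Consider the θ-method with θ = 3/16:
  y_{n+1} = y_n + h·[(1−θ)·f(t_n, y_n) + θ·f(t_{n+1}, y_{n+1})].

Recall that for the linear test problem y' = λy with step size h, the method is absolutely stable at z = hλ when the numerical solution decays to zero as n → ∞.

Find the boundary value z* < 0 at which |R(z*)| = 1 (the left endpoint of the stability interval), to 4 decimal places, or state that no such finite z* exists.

With y'=λy (z=hλ):
  y_{n+1} = y_n + z·[13/16·y_n + 3/16·y_{n+1}] ⇒ (1 − 3/16z)y_{n+1} = (1 + 13/16z)y_n
  R(z) = (1 + 13/16z)/(1 − 3/16z).

Boundary: |R(x)|=1, x<0.
x=-0.47: |R|=0.5681
R=−1: 1+13/16x = −1+3/16x ⇒ -5/8x=2 ⇒ x=2/(-5/8)=-3.2000
Confirm numerically:
  x=-2.935: |R|=0.89317 <1
  x=-1.831: |R|=0.36305 <1
  x=-1.615: |R|=0.23963 <1
  x=-1.599: |R|=0.23018 <1
  x=-3.683: |R|=1.17856 >1
  x=-3.493: |R|=1.11065 >1
Stable set (-3.2000, 0).

left endpoint -3.2000.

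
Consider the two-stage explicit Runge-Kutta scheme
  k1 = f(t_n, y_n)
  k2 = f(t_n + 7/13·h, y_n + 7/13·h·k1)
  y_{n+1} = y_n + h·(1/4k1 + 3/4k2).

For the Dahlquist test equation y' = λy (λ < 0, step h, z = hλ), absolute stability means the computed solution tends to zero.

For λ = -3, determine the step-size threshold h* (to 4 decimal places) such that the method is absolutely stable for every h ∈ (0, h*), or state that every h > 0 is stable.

On y'=λy, z=hλ:
  k1=λy_n ⇒ h·k1=z·y_n;  k2=λ(1+7/13z)y_n ⇒ h·k2=z(1+7/13z)y_n
  y_{n+1}/y_n = 1 + 1/4z + 3/4z(1+7/13z) = 1 + z + 21/52z²
  R(z) = 1 + z + 21/52z².

Solve |R(x)|<1 on ℝ⁻.
x=-0.61: |R|=0.5403
R=1: x+21/52x²=0 ⇒ x=−52/21=-2.4762; min R=1−1/(4·21/52)=0.3810>−1
Confirm numerically:
  x=-2.092: |R|=0.67542 <1
  x=-2.050: |R|=0.64716 <1
  x=-1.343: |R|=0.38540 <1
  x=-2.965: |R|=1.58530 >1
  x=-2.779: |R|=1.33984 >1
Stable set (-2.4762, 0).

(-2.4762,0); λ=-3 ⇒ h* = (52/21)/3 = 0.8254.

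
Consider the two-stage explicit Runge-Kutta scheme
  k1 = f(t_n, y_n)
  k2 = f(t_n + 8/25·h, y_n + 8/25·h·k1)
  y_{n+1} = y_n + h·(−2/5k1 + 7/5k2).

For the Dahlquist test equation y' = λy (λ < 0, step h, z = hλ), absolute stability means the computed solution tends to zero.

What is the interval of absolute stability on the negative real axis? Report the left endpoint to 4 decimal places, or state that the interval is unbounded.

Set f=λy, z=hλ:
  k1=λy_n ⇒ h·k1=z·y_n;  k2=λ(1+8/25z)y_n ⇒ h·k2=z(1+8/25z)y_n
  y_{n+1}/y_n = 1 − 2/5z + 7/5z(1+8/25z) = 1 + z + 56/125z²
  R(z) = 1 + z + 56/125z².

Need |R(x)|<1, x<0.
x=-0.65: |R|=0.5393
R=1: x+56/125x²=0 ⇒ x=−125/56=-2.2321; min R=1−1/(4·56/125)=0.4420>−1
Confirm numerically:
  x=-1.555: |R|=0.52828 <1
  x=-1.297: |R|=0.45663 <1
  x=-1.291: |R|=0.45567 <1
  x=-2.365: |R|=1.14076 >1
  x=-2.333: |R|=1.10541 >1
Interval (-2.2321, 0).

z∈(-2.2321,0).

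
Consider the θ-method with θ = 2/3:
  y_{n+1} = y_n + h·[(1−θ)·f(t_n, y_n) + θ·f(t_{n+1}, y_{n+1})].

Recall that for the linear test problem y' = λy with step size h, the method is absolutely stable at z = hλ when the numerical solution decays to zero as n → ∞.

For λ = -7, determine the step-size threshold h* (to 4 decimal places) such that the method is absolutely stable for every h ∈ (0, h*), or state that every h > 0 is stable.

unbounded; (−∞, 0). Any h>0 works for λ=-7.

Test eqn y'=λy, z=hλ:
  y_{n+1} = y_n + z·[1/3·y_n + 2/3·y_{n+1}] ⇒ (1 − 2/3z)y_{n+1} = (1 + 1/3z)y_n
  Hence R(z) = (1 + 1/3z)/(1 − 2/3z).

Need |R(x)|<1, x<0.
x=-1.28: |R|=0.3094
x=-2: |R|=0.1429
x=-10: |R|=0.3043
x=-100: |R|=0.4778
θ=2/3≥1/2 ⇒ |1+1/3x|<|1−2/3x| ∀x<0 ⇒ interval (−∞,0).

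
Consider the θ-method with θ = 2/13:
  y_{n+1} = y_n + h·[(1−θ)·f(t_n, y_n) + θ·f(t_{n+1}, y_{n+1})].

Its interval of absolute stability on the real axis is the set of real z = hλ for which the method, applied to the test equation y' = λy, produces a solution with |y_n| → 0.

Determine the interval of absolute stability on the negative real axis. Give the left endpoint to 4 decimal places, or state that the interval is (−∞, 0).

With y'=λy (z=hλ):
  y_{n+1} = y_n + z·[11/13·y_n + 2/13·y_{n+1}] ⇒ (1 − 2/13z)y_{n+1} = (1 + 11/13z)y_n
  Hence R(z) = (1 + 11/13z)/(1 − 2/13z).

Need |R(x)|<1, x<0.
x=-0.41: |R|=0.6143
R=−1: 1+11/13x = −1+2/13x ⇒ -9/13x=2 ⇒ x=2/(-9/13)=-2.8889
Confirm numerically:
  x=-2.465: |R|=0.78723 <1
  x=-2.413: |R|=0.75973 <1
  x=-1.731: |R|=0.36697 <1
  x=-3.249: |R|=1.16622 >1
  x=-2.976: |R|=1.04137 >1
So |R|<1 on (-2.8889, 0).

(-2.8889, 0).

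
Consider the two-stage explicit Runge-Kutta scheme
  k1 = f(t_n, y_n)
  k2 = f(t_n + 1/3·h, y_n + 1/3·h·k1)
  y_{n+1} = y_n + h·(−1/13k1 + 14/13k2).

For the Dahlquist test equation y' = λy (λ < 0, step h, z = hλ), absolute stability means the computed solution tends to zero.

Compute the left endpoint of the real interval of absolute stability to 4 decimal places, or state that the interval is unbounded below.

With y'=λy (z=hλ):
  k1=λy_n ⇒ h·k1=z·y_n;  k2=λ(1+1/3z)y_n ⇒ h·k2=z(1+1/3z)y_n
  y_{n+1}/y_n = 1 − 1/13z + 14/13z(1+1/3z) = 1 + z + 14/39z²
  ⇒ R(z) = 1 + z + 14/39z².

Find x<0 with |R(x)|<1.
x=-0.74: |R|=0.4566
R=1: x+14/39x²=0 ⇒ x=−39/14=-2.7857; min R=1−1/(4·14/39)=0.3036>−1
Confirm numerically:
  x=-2.664: |R|=0.88360 <1
  x=-1.900: |R|=0.39590 <1
  x=-1.818: |R|=0.36845 <1
  x=-1.261: |R|=0.30981 <1
  x=-3.112: |R|=1.36450 >1
  x=-3.014: |R|=1.24699 >1
  x=-2.920: |R|=1.14076 >1
Interval (-2.7857, 0).

z* = -2.7857.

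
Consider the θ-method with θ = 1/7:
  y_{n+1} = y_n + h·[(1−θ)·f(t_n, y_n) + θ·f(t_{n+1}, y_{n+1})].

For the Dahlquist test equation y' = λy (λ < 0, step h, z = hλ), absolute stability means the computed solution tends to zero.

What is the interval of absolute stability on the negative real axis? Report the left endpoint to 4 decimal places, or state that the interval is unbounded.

On y'=λy, z=hλ:
  y_{n+1} = y_n + z·[6/7·y_n + 1/7·y_{n+1}] ⇒ (1 − 1/7z)y_{n+1} = (1 + 6/7z)y_n
  so R(z) = (1 + 6/7z)/(1 − 1/7z).

Solve |R(x)|<1 on ℝ⁻.
x=-0.98: |R|=0.1404
R=−1: 1+6/7x = −1+1/7x ⇒ -5/7x=2 ⇒ x=2/(-5/7)=-2.8000
Confirm numerically:
  x=-2.179: |R|=0.66173 <1
  x=-1.892: |R|=0.48943 <1
  x=-1.689: |R|=0.36069 <1
  x=-1.667: |R|=0.34637 <1
  x=-3.322: |R|=1.25286 >1
  x=-2.925: |R|=1.06297 >1
Stable set (-2.8000, 0).

(-2.8000, 0).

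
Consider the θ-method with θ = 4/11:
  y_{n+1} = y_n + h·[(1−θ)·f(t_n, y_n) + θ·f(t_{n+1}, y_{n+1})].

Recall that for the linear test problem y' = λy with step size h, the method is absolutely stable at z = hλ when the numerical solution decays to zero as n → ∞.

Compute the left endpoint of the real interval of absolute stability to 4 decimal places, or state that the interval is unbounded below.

z* = -7.3333.

On y'=λy, z=hλ:
  y_{n+1} = y_n + z·[7/11·y_n + 4/11·y_{n+1}] ⇒ (1 − 4/11z)y_{n+1} = (1 + 7/11z)y_n
  R(z) = (1 + 7/11z)/(1 − 4/11z).

Boundary: |R(x)|=1, x<0.
x=-1.68: |R|=0.0429
R=−1: 1+7/11x = −1+4/11x ⇒ -3/11x=2 ⇒ x=2/(-3/11)=-7.3333
Confirm numerically:
  x=-6.832: |R|=0.96076 <1
  x=-4.593: |R|=0.72011 <1
  x=-3.987: |R|=0.62747 <1
  x=-3.376: |R|=0.51551 <1
  x=-7.822: |R|=1.03467 >1
  x=-7.503: |R|=1.01241 >1
Interval (-7.3333, 0).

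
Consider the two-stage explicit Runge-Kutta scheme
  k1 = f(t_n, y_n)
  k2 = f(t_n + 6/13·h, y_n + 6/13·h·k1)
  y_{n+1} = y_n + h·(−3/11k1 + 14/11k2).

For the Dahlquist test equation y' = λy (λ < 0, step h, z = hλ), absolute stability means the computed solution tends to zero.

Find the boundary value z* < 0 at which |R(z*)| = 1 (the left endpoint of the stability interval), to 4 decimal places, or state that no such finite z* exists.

z* = -1.7024.

On y'=λy, z=hλ:
  k1=λy_n ⇒ h·k1=z·y_n;  k2=λ(1+6/13z)y_n ⇒ h·k2=z(1+6/13z)y_n
  y_{n+1}/y_n = 1 − 3/11z + 14/11z(1+6/13z) = 1 + z + 84/143z²
  R(z) = 1 + z + 84/143z².

Find x<0 with |R(x)|<1.
x=-1.26: |R|=0.6726
R=1: x+84/143x²=0 ⇒ x=−143/84=-1.7024; min R=1−1/(4·84/143)=0.5744>−1
Confirm numerically:
  x=-1.513: |R|=0.83169 <1
  x=-1.450: |R|=0.78503 <1
  x=-1.335: |R|=0.71190 <1
  x=-0.880: |R|=0.57489 <1
  x=-2.276: |R|=1.76690 >1
  x=-1.888: |R|=1.20586 >1
Interval (-1.7024, 0).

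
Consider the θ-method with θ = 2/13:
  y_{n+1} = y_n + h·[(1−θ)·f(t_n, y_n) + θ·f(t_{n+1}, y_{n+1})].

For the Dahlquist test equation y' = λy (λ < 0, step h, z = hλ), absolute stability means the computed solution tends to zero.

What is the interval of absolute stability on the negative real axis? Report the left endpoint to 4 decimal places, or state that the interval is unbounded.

On y'=λy, z=hλ:
  y_{n+1} = y_n + z·[11/13·y_n + 2/13·y_{n+1}] ⇒ (1 − 2/13z)y_{n+1} = (1 + 11/13z)y_n
  Hence R(z) = (1 + 11/13z)/(1 − 2/13z).

Need |R(x)|<1, x<0.
x=-1.32: |R|=0.0972
R=−1: 1+11/13x = −1+2/13x ⇒ -9/13x=2 ⇒ x=2/(-9/13)=-2.8889
Confirm numerically:
  x=-2.815: |R|=0.96430 <1
  x=-2.447: |R|=0.77775 <1
  x=-2.278: |R|=0.68683 <1
  x=-1.853: |R|=0.44194 <1
  x=-3.297: |R|=1.18746 >1
  x=-3.274: |R|=1.17731 >1
  x=-2.925: |R|=1.01724 >1
Stable set (-2.8889, 0).

(-2.8889, 0).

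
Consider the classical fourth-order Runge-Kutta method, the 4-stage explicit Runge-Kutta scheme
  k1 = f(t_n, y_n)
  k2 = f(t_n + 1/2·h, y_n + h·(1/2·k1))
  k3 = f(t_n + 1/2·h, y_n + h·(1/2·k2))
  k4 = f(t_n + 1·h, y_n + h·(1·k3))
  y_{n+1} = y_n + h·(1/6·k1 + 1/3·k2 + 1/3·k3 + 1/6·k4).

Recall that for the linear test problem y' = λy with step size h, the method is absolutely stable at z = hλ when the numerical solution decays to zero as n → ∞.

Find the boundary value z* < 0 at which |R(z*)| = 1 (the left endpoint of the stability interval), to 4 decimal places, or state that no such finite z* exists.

z* = -2.7853.

Set f=λy, z=hλ:
  order 4, 4-stage ⇒ R(z)=1+z+z^2/2+z^3/6+z^4/24
  (e.g. R(-1.75)=0.27881, |R|=0.27881)

Solve |R(x)|<1 on ℝ⁻.
x=-1.75: |R|=0.2788
|R(-2.08)|=0.3633 |R(-1.19)|=0.3207 |R(-1.18)|=0.3231
Bisect:
  x_lo=-3.5917 |R|=3.0701  x_hi=-0.3977 |R|=0.6720
  mid=-1.99466 |R|=0.33157 →hi
  mid=-2.79317 |R|=1.01194 →lo
  mid=-2.39392 |R|=0.55341 →hi
  mid=-2.59354 |R|=0.74735 →hi
  mid=-2.69336 |R|=0.87001 →hi
  mid=-2.74326 |R|=0.93846 →hi
  mid=-2.76822 |R|=0.97456 →hi
  mid=-2.78069 |R|=0.99309 →hi
  ...
  [-2.78537,-2.78518] ⇒ x*=-2.7853
Interval (-2.7853, 0).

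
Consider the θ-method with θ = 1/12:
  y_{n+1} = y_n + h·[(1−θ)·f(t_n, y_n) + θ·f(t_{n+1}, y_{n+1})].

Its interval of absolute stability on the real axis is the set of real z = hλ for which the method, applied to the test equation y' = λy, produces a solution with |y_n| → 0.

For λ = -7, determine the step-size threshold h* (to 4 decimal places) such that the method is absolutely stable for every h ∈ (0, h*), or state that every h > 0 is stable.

Test eqn y'=λy, z=hλ:
  y_{n+1} = y_n + z·[11/12·y_n + 1/12·y_{n+1}] ⇒ (1 − 1/12z)y_{n+1} = (1 + 11/12z)y_n
  ⇒ R(z) = (1 + 11/12z)/(1 − 1/12z).

Need |R(x)|<1, x<0.
x=-0.4: |R|=0.6129
R=−1: 1+11/12x = −1+1/12x ⇒ -5/6x=2 ⇒ x=2/(-5/6)=-2.4000
Confirm numerically:
  x=-1.315: |R|=0.18513 <1
  x=-1.079: |R|=0.01002 <1
  x=-1.049: |R|=0.03533 <1
  x=-2.908: |R|=1.34076 >1
  x=-2.670: |R|=1.18405 >1
  x=-2.539: |R|=1.09560 >1
Interval (-2.4000, 0).

(-2.4000,0); λ=-7 ⇒ h* = (12/5)/7 = 0.3429.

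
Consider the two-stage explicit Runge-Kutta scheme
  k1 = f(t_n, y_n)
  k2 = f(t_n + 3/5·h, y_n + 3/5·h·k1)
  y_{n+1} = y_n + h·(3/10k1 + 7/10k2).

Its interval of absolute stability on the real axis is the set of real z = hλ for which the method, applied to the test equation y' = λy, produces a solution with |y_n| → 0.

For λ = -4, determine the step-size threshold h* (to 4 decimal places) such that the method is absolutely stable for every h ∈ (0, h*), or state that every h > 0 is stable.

(-2.3810,0); λ=-4 ⇒ h* = (50/21)/4 = 0.5952.

On y'=λy, z=hλ:
  k1=λy_n ⇒ h·k1=z·y_n;  k2=λ(1+3/5z)y_n ⇒ h·k2=z(1+3/5z)y_n
  y_{n+1}/y_n = 1 + 3/10z + 7/10z(1+3/5z) = 1 + z + 21/50z²
  R(z) = 1 + z + 21/50z².

Find x<0 with |R(x)|<1.
x=-0.86: |R|=0.4506
R=1: x+21/50x²=0 ⇒ x=−50/21=-2.3810; min R=1−1/(4·21/50)=0.4048>−1
Confirm numerically:
  x=-2.191: |R|=0.82520 <1
  x=-2.148: |R|=0.78984 <1
  x=-1.537: |R|=0.45519 <1
  x=-1.240: |R|=0.40579 <1
  x=-2.889: |R|=1.61645 >1
  x=-2.653: |R|=1.30313 >1
So |R|<1 on (-2.3810, 0).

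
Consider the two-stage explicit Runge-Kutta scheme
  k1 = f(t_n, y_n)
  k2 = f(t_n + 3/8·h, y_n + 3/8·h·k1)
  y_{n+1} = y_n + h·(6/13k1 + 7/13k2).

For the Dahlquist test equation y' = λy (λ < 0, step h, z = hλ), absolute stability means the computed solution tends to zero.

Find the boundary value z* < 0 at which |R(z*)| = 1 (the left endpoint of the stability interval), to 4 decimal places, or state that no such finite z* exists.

Set f=λy, z=hλ:
  k1=λy_n ⇒ h·k1=z·y_n;  k2=λ(1+3/8z)y_n ⇒ h·k2=z(1+3/8z)y_n
  y_{n+1}/y_n = 1 + 6/13z + 7/13z(1+3/8z) = 1 + z + 21/104z²
  Hence R(z) = 1 + z + 21/104z².

Boundary: |R(x)|=1, x<0.
x=-0.84: |R|=0.3025
R=1: x+21/104x²=0 ⇒ x=−104/21=-4.9524; min R=1−1/(4·21/104)=-0.2381>−1
Confirm numerically:
  x=-4.828: |R|=0.87874 <1
  x=-2.300: |R|=0.23183 <1
  x=-2.092: |R|=0.20829 <1
  x=-5.239: |R|=1.30321 >1
  x=-4.985: |R|=1.03283 >1
So |R|<1 on (-4.9524, 0).

left endpoint -4.9524.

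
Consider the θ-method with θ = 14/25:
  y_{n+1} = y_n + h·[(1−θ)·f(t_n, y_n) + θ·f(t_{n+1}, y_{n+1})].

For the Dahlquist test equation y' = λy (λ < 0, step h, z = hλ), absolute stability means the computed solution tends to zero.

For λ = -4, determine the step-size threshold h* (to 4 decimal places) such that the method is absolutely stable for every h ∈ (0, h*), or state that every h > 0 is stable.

Test eqn y'=λy, z=hλ:
  y_{n+1} = y_n + z·[11/25·y_n + 14/25·y_{n+1}] ⇒ (1 − 14/25z)y_{n+1} = (1 + 11/25z)y_n
  so R(z) = (1 + 11/25z)/(1 − 14/25z).

Solve |R(x)|<1 on ℝ⁻.
x=-1.15: |R|=0.3005
x=-2: |R|=0.0566
x=-10: |R|=0.5152
x=-100: |R|=0.7544
θ=14/25≥1/2 ⇒ |1+11/25x|<|1−14/25x| ∀x<0 ⇒ unbounded interval.

(−∞, 0) — no finite endpoint. Any h>0 works for λ=-4.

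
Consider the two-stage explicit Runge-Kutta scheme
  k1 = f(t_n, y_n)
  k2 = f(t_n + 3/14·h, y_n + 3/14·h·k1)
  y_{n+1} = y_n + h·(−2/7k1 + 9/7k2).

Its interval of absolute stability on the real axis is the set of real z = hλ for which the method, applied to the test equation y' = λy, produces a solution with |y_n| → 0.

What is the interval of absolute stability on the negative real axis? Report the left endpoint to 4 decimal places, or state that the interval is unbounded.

Test eqn y'=λy, z=hλ:
  k1=λy_n ⇒ h·k1=z·y_n;  k2=λ(1+3/14z)y_n ⇒ h·k2=z(1+3/14z)y_n
  y_{n+1}/y_n = 1 − 2/7z + 9/7z(1+3/14z) = 1 + z + 27/98z²
  ⇒ R(z) = 1 + z + 27/98z².

Need |R(x)|<1, x<0.
x=-0.69: |R|=0.4412
R=1: x+27/98x²=0 ⇒ x=−98/27=-3.6296; min R=1−1/(4·27/98)=0.0926>−1
Confirm numerically:
  x=-3.603: |R|=0.97357 <1
  x=-2.639: |R|=0.27974 <1
  x=-2.493: |R|=0.21931 <1
  x=-2.128: |R|=0.11962 <1
  x=-4.208: |R|=1.67053 >1
  x=-4.154: |R|=1.60013 >1
  x=-4.011: |R|=1.42144 >1
Interval (-3.6296, 0).

(-3.6296, 0).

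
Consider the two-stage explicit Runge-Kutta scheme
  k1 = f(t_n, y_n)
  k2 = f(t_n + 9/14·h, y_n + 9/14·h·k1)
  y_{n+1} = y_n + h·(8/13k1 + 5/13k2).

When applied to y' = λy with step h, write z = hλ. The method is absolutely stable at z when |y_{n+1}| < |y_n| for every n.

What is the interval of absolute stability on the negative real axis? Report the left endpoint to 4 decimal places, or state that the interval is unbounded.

z∈(-4.0444,0).

With y'=λy (z=hλ):
  k1=λy_n ⇒ h·k1=z·y_n;  k2=λ(1+9/14z)y_n ⇒ h·k2=z(1+9/14z)y_n
  y_{n+1}/y_n = 1 + 8/13z + 5/13z(1+9/14z) = 1 + z + 45/182z²
  ⇒ R(z) = 1 + z + 45/182z².

Solve |R(x)|<1 on ℝ⁻.
x=-0.35: |R|=0.6803
R=1: x+45/182x²=0 ⇒ x=−182/45=-4.0444; min R=1−1/(4·45/182)=-0.0111>−1
Confirm numerically:
  x=-3.859: |R|=0.82306 <1
  x=-3.650: |R|=0.64402 <1
  x=-3.473: |R|=0.50930 <1
  x=-4.436: |R|=1.42946 >1
  x=-4.163: |R|=1.12203 >1
  x=-4.077: |R|=1.03282 >1
Stable set (-4.0444, 0).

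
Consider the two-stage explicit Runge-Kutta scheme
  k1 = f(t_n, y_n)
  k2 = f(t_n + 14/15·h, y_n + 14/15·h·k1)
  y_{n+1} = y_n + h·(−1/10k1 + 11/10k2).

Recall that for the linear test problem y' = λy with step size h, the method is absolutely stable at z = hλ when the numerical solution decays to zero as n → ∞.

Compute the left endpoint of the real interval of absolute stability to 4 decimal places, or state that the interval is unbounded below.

z* = -0.9740.

Test eqn y'=λy, z=hλ:
  k1=λy_n ⇒ h·k1=z·y_n;  k2=λ(1+14/15z)y_n ⇒ h·k2=z(1+14/15z)y_n
  y_{n+1}/y_n = 1 − 1/10z + 11/10z(1+14/15z) = 1 + z + 77/75z²
  so R(z) = 1 + z + 77/75z².

Boundary: |R(x)|=1, x<0.
x=-1.03: |R|=1.0592
R=1: x+77/75x²=0 ⇒ x=−75/77=-0.9740; min R=1−1/(4·77/75)=0.7565>−1
Confirm numerically:
  x=-0.906: |R|=0.93672 <1
  x=-0.807: |R|=0.86162 <1
  x=-0.698: |R|=0.80220 <1
  x=-0.659: |R|=0.78686 <1
  x=-1.419: |R|=1.64826 >1
  x=-1.333: |R|=1.49127 >1
  x=-1.288: |R|=1.41518 >1
So |R|<1 on (-0.9740, 0).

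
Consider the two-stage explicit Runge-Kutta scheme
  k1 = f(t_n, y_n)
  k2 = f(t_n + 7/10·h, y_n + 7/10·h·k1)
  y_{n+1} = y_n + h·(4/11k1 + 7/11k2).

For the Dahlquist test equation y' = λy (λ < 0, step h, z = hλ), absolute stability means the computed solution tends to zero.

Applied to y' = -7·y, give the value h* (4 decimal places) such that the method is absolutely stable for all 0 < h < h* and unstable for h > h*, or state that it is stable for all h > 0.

Test eqn y'=λy, z=hλ:
  k1=λy_n ⇒ h·k1=z·y_n;  k2=λ(1+7/10z)y_n ⇒ h·k2=z(1+7/10z)y_n
  y_{n+1}/y_n = 1 + 4/11z + 7/11z(1+7/10z) = 1 + z + 49/110z²
  R(z) = 1 + z + 49/110z².

Boundary: |R(x)|=1, x<0.
x=-1.06: |R|=0.4405
R=1: x+49/110x²=0 ⇒ x=−110/49=-2.2449; min R=1−1/(4·49/110)=0.4388>−1
Confirm numerically:
  x=-2.048: |R|=0.82037 <1
  x=-1.422: |R|=0.47875 <1
  x=-1.023: |R|=0.44318 <1
  x=-2.811: |R|=1.70886 >1
  x=-2.340: |R|=1.09913 >1
  x=-2.295: |R|=1.05122 >1
Interval (-2.2449, 0).

(-2.2449,0); λ=-7 ⇒ h* = (110/49)/7 = 0.3207.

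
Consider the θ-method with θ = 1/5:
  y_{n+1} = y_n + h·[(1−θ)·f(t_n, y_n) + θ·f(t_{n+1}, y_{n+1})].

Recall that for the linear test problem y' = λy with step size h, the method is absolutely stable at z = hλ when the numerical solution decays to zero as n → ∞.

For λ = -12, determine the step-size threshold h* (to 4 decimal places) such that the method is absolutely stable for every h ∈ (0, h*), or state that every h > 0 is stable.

(-3.3333,0); λ=-12 ⇒ h* = (10/3)/12 = 0.2778.

Set f=λy, z=hλ:
  y_{n+1} = y_n + z·[4/5·y_n + 1/5·y_{n+1}] ⇒ (1 − 1/5z)y_{n+1} = (1 + 4/5z)y_n
  ⇒ R(z) = (1 + 4/5z)/(1 − 1/5z).

Boundary: |R(x)|=1, x<0.
x=-1.15: |R|=0.0650
R=−1: 1+4/5x = −1+1/5x ⇒ -3/5x=2 ⇒ x=2/(-3/5)=-3.3333
Confirm numerically:
  x=-2.861: |R|=0.81974 <1
  x=-2.016: |R|=0.43672 <1
  x=-1.427: |R|=0.11016 <1
  x=-3.860: |R|=1.17833 >1
  x=-3.527: |R|=1.06814 >1
  x=-3.526: |R|=1.06779 >1
Stable set (-3.3333, 0).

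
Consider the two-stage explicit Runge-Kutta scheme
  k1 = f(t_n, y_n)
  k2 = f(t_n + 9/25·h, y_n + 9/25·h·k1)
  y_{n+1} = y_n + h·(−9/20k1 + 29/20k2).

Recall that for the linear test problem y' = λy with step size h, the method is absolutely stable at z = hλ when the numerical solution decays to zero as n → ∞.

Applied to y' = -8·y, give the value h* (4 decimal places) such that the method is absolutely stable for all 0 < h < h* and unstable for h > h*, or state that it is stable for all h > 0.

(-1.9157,0); λ=-8 ⇒ h* = (500/261)/8 = 0.2395.

With y'=λy (z=hλ):
  k1=λy_n ⇒ h·k1=z·y_n;  k2=λ(1+9/25z)y_n ⇒ h·k2=z(1+9/25z)y_n
  y_{n+1}/y_n = 1 − 9/20z + 29/20z(1+9/25z) = 1 + z + 261/500z²
  ⇒ R(z) = 1 + z + 261/500z².

Solve |R(x)|<1 on ℝ⁻.
x=-0.82: |R|=0.5310
R=1: x+261/500x²=0 ⇒ x=−500/261=-1.9157; min R=1−1/(4·261/500)=0.5211>−1
Confirm numerically:
  x=-1.550: |R|=0.70410 <1
  x=-1.442: |R|=0.64343 <1
  x=-1.324: |R|=0.59105 <1
  x=-0.891: |R|=0.52341 <1
  x=-2.119: |R|=1.22486 >1
  x=-2.032: |R|=1.12335 >1
Stable set (-1.9157, 0).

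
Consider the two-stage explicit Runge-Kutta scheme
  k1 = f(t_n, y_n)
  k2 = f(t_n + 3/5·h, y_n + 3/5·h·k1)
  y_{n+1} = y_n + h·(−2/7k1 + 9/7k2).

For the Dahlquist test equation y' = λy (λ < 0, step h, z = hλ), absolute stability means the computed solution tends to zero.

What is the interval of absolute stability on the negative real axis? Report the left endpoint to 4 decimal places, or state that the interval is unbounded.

With y'=λy (z=hλ):
  k1=λy_n ⇒ h·k1=z·y_n;  k2=λ(1+3/5z)y_n ⇒ h·k2=z(1+3/5z)y_n
  y_{n+1}/y_n = 1 − 2/7z + 9/7z(1+3/5z) = 1 + z + 27/35z²
  ⇒ R(z) = 1 + z + 27/35z².

Need |R(x)|<1, x<0.
x=-0.66: |R|=0.6760
R=1: x+27/35x²=0 ⇒ x=−35/27=-1.2963; min R=1−1/(4·27/35)=0.6759>−1
Confirm numerically:
  x=-1.006: |R|=0.77471 <1
  x=-0.886: |R|=0.71957 <1
  x=-0.704: |R|=0.67833 <1
  x=-0.612: |R|=0.67693 <1
  x=-1.840: |R|=1.77175 >1
  x=-1.806: |R|=1.71012 >1
Interval (-1.2963, 0).

z∈(-1.2963,0).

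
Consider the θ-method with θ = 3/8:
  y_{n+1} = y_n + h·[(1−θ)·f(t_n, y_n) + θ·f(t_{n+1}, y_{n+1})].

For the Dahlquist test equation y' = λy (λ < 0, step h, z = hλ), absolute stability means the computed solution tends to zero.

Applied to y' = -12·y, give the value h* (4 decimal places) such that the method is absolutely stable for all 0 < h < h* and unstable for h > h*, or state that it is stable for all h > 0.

Set f=λy, z=hλ:
  y_{n+1} = y_n + z·[5/8·y_n + 3/8·y_{n+1}] ⇒ (1 − 3/8z)y_{n+1} = (1 + 5/8z)y_n
  so R(z) = (1 + 5/8z)/(1 − 3/8z).

Need |R(x)|<1, x<0.
x=-0.46: |R|=0.6077
R=−1: 1+5/8x = −1+3/8x ⇒ -1/4x=2 ⇒ x=2/(-1/4)=-8.0000
Confirm numerically:
  x=-7.526: |R|=0.96900 <1
  x=-6.984: |R|=0.92981 <1
  x=-6.696: |R|=0.90715 <1
  x=-8.425: |R|=1.02554 >1
  x=-8.247: |R|=1.01509 >1
  x=-8.080: |R|=1.00496 >1
So |R|<1 on (-8.0000, 0).

(-8.0000,0); λ=-12 ⇒ h* = (8)/12 = 0.6667.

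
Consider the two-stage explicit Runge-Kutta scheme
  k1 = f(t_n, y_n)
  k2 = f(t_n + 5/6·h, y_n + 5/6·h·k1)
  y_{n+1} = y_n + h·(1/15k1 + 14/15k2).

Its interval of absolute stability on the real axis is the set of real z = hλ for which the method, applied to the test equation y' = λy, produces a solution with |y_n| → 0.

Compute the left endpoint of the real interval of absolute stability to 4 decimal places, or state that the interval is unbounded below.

z* = -1.2857.

On y'=λy, z=hλ:
  k1=λy_n ⇒ h·k1=z·y_n;  k2=λ(1+5/6z)y_n ⇒ h·k2=z(1+5/6z)y_n
  y_{n+1}/y_n = 1 + 1/15z + 14/15z(1+5/6z) = 1 + z + 7/9z²
  ⇒ R(z) = 1 + z + 7/9z².

Solve |R(x)|<1 on ℝ⁻.
x=-0.38: |R|=0.7323
R=1: x+7/9x²=0 ⇒ x=−9/7=-1.2857; min R=1−1/(4·7/9)=0.6786>−1
Confirm numerically:
  x=-0.987: |R|=0.77069 <1
  x=-0.875: |R|=0.72049 <1
  x=-0.669: |R|=0.67910 <1
  x=-1.833: |R|=1.78025 >1
  x=-1.620: |R|=1.42120 >1
Interval (-1.2857, 0).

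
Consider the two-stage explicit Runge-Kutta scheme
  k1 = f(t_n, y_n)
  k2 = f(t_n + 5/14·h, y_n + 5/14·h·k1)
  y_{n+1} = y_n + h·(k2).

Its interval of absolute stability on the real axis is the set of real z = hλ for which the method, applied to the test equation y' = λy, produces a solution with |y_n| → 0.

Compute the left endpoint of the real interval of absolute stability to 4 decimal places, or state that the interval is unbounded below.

left endpoint -2.8000.

On y'=λy, z=hλ:
  k1=λy_n ⇒ h·k1=z·y_n;  k2=λ(1+5/14z)y_n ⇒ h·k2=z(1+5/14z)y_n
  y_{n+1}/y_n = 1 + z(1+5/14z) = 1 + z + 5/14z²
  so R(z) = 1 + z + 5/14z².

Boundary: |R(x)|=1, x<0.
x=-1.48: |R|=0.3023
R=1: x+5/14x²=0 ⇒ x=−14/5=-2.8000; min R=1−1/(4·5/14)=0.3000>−1
Confirm numerically:
  x=-2.712: |R|=0.91477 <1
  x=-1.910: |R|=0.39289 <1
  x=-1.707: |R|=0.33366 <1
  x=-1.675: |R|=0.32701 <1
  x=-3.367: |R|=1.68182 >1
  x=-3.225: |R|=1.48951 >1
  x=-2.968: |R|=1.17808 >1
So |R|<1 on (-2.8000, 0).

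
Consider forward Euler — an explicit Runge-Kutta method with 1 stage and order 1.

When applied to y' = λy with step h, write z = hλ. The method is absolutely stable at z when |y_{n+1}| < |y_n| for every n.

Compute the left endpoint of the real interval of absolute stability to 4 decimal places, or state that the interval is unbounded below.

left endpoint -2.0000.

With y'=λy (z=hλ):
  order 1, 1-stage ⇒ R(z)=1+z
  (e.g. R(-0.82)=0.18000, |R|=0.18000)

Boundary: |R(x)|=1, x<0.
x=-0.82: |R|=0.1800
|R(-2.34)|=1.3400 |R(-1.57)|=0.5700 |R(-1.32)|=0.3200
Bisect:
  x_lo=-2.4217 |R|=1.4217  x_hi=-0.2444 |R|=0.7556
  mid=-1.33304 |R|=0.33304 →hi
  mid=-1.87737 |R|=0.87737 →hi
  mid=-2.14953 |R|=1.14953 →lo
  mid=-2.01345 |R|=1.01345 →lo
  mid=-1.94541 |R|=0.94541 →hi
  mid=-1.97943 |R|=0.97943 →hi
  mid=-1.99644 |R|=0.99644 →hi
  ...
  [-2.00003,-1.99989] ⇒ x*=-2.0000
So |R|<1 on (-2.0000, 0).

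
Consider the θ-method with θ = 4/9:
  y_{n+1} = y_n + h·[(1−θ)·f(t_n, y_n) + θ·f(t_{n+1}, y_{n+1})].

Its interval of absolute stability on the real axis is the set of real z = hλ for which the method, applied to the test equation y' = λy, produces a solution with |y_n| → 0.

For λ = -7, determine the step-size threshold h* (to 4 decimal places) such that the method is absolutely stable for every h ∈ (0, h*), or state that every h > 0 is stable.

(-18.0000,0); λ=-7 ⇒ h* = (18)/7 = 2.5714.

Set f=λy, z=hλ:
  y_{n+1} = y_n + z·[5/9·y_n + 4/9·y_{n+1}] ⇒ (1 − 4/9z)y_{n+1} = (1 + 5/9z)y_n
  R(z) = (1 + 5/9z)/(1 − 4/9z).

Boundary: |R(x)|=1, x<0.
x=-1.02: |R|=0.2982
R=−1: 1+5/9x = −1+4/9x ⇒ -1/9x=2 ⇒ x=2/(-1/9)=-18.0000
Confirm numerically:
  x=-11.465: |R|=0.88088 <1
  x=-10.630: |R|=0.85695 <1
  x=-7.921: |R|=0.75226 <1
  x=-18.216: |R|=1.00264 >1
  x=-18.210: |R|=1.00257 >1
  x=-18.091: |R|=1.00112 >1
Interval (-18.0000, 0).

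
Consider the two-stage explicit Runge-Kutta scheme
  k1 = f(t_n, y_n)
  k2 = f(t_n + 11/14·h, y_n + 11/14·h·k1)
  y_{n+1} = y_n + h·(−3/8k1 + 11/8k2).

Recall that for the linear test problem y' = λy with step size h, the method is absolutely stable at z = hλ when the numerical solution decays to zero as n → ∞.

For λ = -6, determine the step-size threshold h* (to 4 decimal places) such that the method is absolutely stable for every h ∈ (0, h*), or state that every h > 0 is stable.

With y'=λy (z=hλ):
  k1=λy_n ⇒ h·k1=z·y_n;  k2=λ(1+11/14z)y_n ⇒ h·k2=z(1+11/14z)y_n
  y_{n+1}/y_n = 1 − 3/8z + 11/8z(1+11/14z) = 1 + z + 121/112z²
  ⇒ R(z) = 1 + z + 121/112z².

Need |R(x)|<1, x<0.
x=-0.66: |R|=0.8106
R=1: x+121/112x²=0 ⇒ x=−112/121=-0.9256; min R=1−1/(4·121/112)=0.7686>−1
Confirm numerically:
  x=-0.771: |R|=0.87121 <1
  x=-0.566: |R|=0.78010 <1
  x=-0.417: |R|=0.77086 <1
  x=-1.090: |R|=1.19357 >1
  x=-1.088: |R|=1.19087 >1
  x=-0.984: |R|=1.06206 >1
Stable set (-0.9256, 0).

(-0.9256,0); λ=-6 ⇒ h* = (112/121)/6 = 0.1543.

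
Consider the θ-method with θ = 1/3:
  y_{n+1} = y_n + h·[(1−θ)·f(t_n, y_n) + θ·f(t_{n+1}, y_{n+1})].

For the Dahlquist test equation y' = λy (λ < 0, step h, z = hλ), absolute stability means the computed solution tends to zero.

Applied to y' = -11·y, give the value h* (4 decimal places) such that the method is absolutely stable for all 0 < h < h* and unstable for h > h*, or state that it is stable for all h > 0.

(-6.0000,0); λ=-11 ⇒ h* = (6)/11 = 0.5455.

With y'=λy (z=hλ):
  y_{n+1} = y_n + z·[2/3·y_n + 1/3·y_{n+1}] ⇒ (1 − 1/3z)y_{n+1} = (1 + 2/3z)y_n
  R(z) = (1 + 2/3z)/(1 − 1/3z).

Boundary: |R(x)|=1, x<0.
x=-0.9: |R|=0.3077
R=−1: 1+2/3x = −1+1/3x ⇒ -1/3x=2 ⇒ x=2/(-1/3)=-6.0000
Confirm numerically:
  x=-4.887: |R|=0.85888 <1
  x=-3.877: |R|=0.69129 <1
  x=-3.698: |R|=0.65632 <1
  x=-6.324: |R|=1.03475 >1
  x=-6.201: |R|=1.02185 >1
So |R|<1 on (-6.0000, 0).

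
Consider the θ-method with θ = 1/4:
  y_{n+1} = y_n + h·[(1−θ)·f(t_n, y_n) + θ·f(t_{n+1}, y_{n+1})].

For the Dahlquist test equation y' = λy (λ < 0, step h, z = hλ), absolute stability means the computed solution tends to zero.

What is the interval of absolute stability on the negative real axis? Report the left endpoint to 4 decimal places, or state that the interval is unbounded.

z∈(-4.0000,0).

Test eqn y'=λy, z=hλ:
  y_{n+1} = y_n + z·[3/4·y_n + 1/4·y_{n+1}] ⇒ (1 − 1/4z)y_{n+1} = (1 + 3/4z)y_n
  ⇒ R(z) = (1 + 3/4z)/(1 − 1/4z).

Find x<0 with |R(x)|<1.
x=-0.46: |R|=0.5874
R=−1: 1+3/4x = −1+1/4x ⇒ -1/2x=2 ⇒ x=2/(-1/2)=-4.0000
Confirm numerically:
  x=-3.906: |R|=0.97622 <1
  x=-2.929: |R|=0.69086 <1
  x=-2.453: |R|=0.52053 <1
  x=-2.229: |R|=0.43137 <1
  x=-4.154: |R|=1.03777 >1
  x=-4.108: |R|=1.02664 >1
  x=-4.097: |R|=1.02396 >1
Interval (-4.0000, 0).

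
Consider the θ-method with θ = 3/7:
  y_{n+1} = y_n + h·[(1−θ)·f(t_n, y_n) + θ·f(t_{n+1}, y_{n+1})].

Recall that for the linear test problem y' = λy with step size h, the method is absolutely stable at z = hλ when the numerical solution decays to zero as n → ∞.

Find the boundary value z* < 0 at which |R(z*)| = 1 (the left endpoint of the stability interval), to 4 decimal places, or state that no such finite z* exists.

On y'=λy, z=hλ:
  y_{n+1} = y_n + z·[4/7·y_n + 3/7·y_{n+1}] ⇒ (1 − 3/7z)y_{n+1} = (1 + 4/7z)y_n
  ⇒ R(z) = (1 + 4/7z)/(1 − 3/7z).

Solve |R(x)|<1 on ℝ⁻.
x=-1.78: |R|=0.0097
R=−1: 1+4/7x = −1+3/7x ⇒ -1/7x=2 ⇒ x=2/(-1/7)=-14.0000
Confirm numerically:
  x=-13.580: |R|=0.99120 <1
  x=-12.891: |R|=0.97572 <1
  x=-11.393: |R|=0.93669 <1
  x=-8.718: |R|=0.84068 <1
  x=-14.317: |R|=1.00635 >1
  x=-14.207: |R|=1.00417 >1
  x=-14.119: |R|=1.00241 >1
Interval (-14.0000, 0).

left endpoint -14.0000.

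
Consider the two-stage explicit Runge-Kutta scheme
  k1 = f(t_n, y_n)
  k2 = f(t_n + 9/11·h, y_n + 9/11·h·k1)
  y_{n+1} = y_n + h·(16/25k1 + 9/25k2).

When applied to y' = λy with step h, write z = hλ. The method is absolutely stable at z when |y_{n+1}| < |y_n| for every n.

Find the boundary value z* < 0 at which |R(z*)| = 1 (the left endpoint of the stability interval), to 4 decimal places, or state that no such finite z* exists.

z* = -3.3951.

Set f=λy, z=hλ:
  k1=λy_n ⇒ h·k1=z·y_n;  k2=λ(1+9/11z)y_n ⇒ h·k2=z(1+9/11z)y_n
  y_{n+1}/y_n = 1 + 16/25z + 9/25z(1+9/11z) = 1 + z + 81/275z²
  ⇒ R(z) = 1 + z + 81/275z².

Solve |R(x)|<1 on ℝ⁻.
x=-0.52: |R|=0.5596
R=1: x+81/275x²=0 ⇒ x=−275/81=-3.3951; min R=1−1/(4·81/275)=0.1512>−1
Confirm numerically:
  x=-3.241: |R|=0.85293 <1
  x=-2.955: |R|=0.61698 <1
  x=-2.474: |R|=0.32882 <1
  x=-1.597: |R|=0.15421 <1
  x=-3.817: |R|=1.47438 >1
  x=-3.468: |R|=1.07451 >1
Stable set (-3.3951, 0).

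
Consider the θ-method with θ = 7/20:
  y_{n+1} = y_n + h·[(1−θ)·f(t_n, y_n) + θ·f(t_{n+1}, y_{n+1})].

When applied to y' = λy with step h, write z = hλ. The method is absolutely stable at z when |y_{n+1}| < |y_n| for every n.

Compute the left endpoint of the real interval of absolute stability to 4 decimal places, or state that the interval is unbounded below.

left endpoint -6.6667.

On y'=λy, z=hλ:
  y_{n+1} = y_n + z·[13/20·y_n + 7/20·y_{n+1}] ⇒ (1 − 7/20z)y_{n+1} = (1 + 13/20z)y_n
  R(z) = (1 + 13/20z)/(1 − 7/20z).

Find x<0 with |R(x)|<1.
x=-0.8: |R|=0.3750
R=−1: 1+13/20x = −1+7/20x ⇒ -3/10x=2 ⇒ x=2/(-3/10)=-6.6667
Confirm numerically:
  x=-6.383: |R|=0.97369 <1
  x=-4.904: |R|=0.80533 <1
  x=-4.820: |R|=0.79382 <1
  x=-7.199: |R|=1.04537 >1
  x=-6.855: |R|=1.01662 >1
  x=-6.743: |R|=1.00682 >1
Interval (-6.6667, 0).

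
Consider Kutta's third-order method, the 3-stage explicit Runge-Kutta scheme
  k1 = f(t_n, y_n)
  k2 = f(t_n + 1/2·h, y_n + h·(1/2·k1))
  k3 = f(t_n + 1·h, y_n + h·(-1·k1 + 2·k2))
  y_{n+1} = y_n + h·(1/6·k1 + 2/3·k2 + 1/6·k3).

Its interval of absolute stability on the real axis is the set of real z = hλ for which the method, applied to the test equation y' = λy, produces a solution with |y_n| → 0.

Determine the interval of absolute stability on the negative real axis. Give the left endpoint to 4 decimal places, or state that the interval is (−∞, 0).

z∈(-2.5127,0).

With y'=λy (z=hλ):
  order 3, 3-stage ⇒ R(z)=1+z+z^2/2+z^3/6
  (e.g. R(-0.95)=0.35835, |R|=0.35835)

Boundary: |R(x)|=1, x<0.
x=-0.95: |R|=0.3584
|R(-1.59)|=0.0041 |R(-1.23)|=0.2163 |R(-1.02)|=0.3233
Bisect:
  x_lo=-3.3073 |R|=2.8675  x_hi=-0.2578 |R|=0.7725
  mid=-1.78257 |R|=0.13783 →hi
  mid=-2.54494 |R|=1.05372 →lo
  mid=-2.16375 |R|=0.51123 →hi
  mid=-2.35434 |R|=0.75787 →hi
  mid=-2.44964 |R|=0.89921 →hi
  mid=-2.49729 |R|=0.97477 →hi
  mid=-2.52111 |R|=1.01381 →lo
  mid=-2.50920 |R|=0.99418 →hi
  ...
  [-2.51292,-2.51274] ⇒ x*=-2.5127
Stable set (-2.5127, 0).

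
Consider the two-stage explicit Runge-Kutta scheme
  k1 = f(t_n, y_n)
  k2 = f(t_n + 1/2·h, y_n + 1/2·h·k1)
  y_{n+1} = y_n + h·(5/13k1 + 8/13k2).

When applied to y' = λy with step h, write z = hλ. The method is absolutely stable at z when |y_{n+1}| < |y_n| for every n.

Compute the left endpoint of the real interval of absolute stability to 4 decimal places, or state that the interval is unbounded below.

With y'=λy (z=hλ):
  k1=λy_n ⇒ h·k1=z·y_n;  k2=λ(1+1/2z)y_n ⇒ h·k2=z(1+1/2z)y_n
  y_{n+1}/y_n = 1 + 5/13z + 8/13z(1+1/2z) = 1 + z + 4/13z²
  Hence R(z) = 1 + z + 4/13z².

Need |R(x)|<1, x<0.
x=-0.39: |R|=0.6568
R=1: x+4/13x²=0 ⇒ x=−13/4=-3.2500; min R=1−1/(4·4/13)=0.1875>−1
Confirm numerically:
  x=-2.725: |R|=0.55981 <1
  x=-1.721: |R|=0.19034 <1
  x=-1.541: |R|=0.18967 <1
  x=-1.469: |R|=0.19499 <1
  x=-3.625: |R|=1.41827 >1
  x=-3.387: |R|=1.14278 >1
  x=-3.300: |R|=1.05077 >1
Stable set (-3.2500, 0).

left endpoint -3.2500.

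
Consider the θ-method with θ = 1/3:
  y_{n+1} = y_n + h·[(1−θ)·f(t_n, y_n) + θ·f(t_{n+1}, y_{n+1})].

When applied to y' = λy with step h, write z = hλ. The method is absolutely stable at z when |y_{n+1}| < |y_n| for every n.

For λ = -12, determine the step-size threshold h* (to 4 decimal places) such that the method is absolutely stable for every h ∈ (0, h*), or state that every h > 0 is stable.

(-6.0000,0); λ=-12 ⇒ h* = (6)/12 = 0.5000.

With y'=λy (z=hλ):
  y_{n+1} = y_n + z·[2/3·y_n + 1/3·y_{n+1}] ⇒ (1 − 1/3z)y_{n+1} = (1 + 2/3z)y_n
  so R(z) = (1 + 2/3z)/(1 − 1/3z).

Need |R(x)|<1, x<0.
x=-1: |R|=0.2500
R=−1: 1+2/3x = −1+1/3x ⇒ -1/3x=2 ⇒ x=2/(-1/3)=-6.0000
Confirm numerically:
  x=-3.094: |R|=0.52314 <1
  x=-2.740: |R|=0.43206 <1
  x=-2.696: |R|=0.41994 <1
  x=-6.448: |R|=1.04742 >1
  x=-6.421: |R|=1.04469 >1
Interval (-6.0000, 0).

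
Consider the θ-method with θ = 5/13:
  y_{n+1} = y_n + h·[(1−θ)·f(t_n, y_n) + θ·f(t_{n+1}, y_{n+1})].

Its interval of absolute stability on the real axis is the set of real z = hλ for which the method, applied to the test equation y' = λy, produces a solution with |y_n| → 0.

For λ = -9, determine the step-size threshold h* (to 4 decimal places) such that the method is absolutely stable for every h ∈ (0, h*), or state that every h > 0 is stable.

With y'=λy (z=hλ):
  y_{n+1} = y_n + z·[8/13·y_n + 5/13·y_{n+1}] ⇒ (1 − 5/13z)y_{n+1} = (1 + 8/13z)y_n
  R(z) = (1 + 8/13z)/(1 − 5/13z).

Solve |R(x)|<1 on ℝ⁻.
x=-1.7: |R|=0.0279
R=−1: 1+8/13x = −1+5/13x ⇒ -3/13x=2 ⇒ x=2/(-3/13)=-8.6667
Confirm numerically:
  x=-8.056: |R|=0.96562 <1
  x=-6.888: |R|=0.88752 <1
  x=-4.112: |R|=0.59285 <1
  x=-9.162: |R|=1.02527 >1
  x=-8.835: |R|=1.00883 >1
  x=-8.806: |R|=1.00733 >1
Stable set (-8.6667, 0).

(-8.6667,0); λ=-9 ⇒ h* = (26/3)/9 = 0.9630.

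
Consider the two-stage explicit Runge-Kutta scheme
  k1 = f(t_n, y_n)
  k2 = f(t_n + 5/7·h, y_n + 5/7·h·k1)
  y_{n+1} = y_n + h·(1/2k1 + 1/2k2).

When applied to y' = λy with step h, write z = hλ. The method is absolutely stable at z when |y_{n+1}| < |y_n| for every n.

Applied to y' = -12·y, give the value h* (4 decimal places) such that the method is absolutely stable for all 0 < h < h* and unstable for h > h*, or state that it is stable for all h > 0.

(-2.8000,0); λ=-12 ⇒ h* = (14/5)/12 = 0.2333.

With y'=λy (z=hλ):
  k1=λy_n ⇒ h·k1=z·y_n;  k2=λ(1+5/7z)y_n ⇒ h·k2=z(1+5/7z)y_n
  y_{n+1}/y_n = 1 + 1/2z + 1/2z(1+5/7z) = 1 + z + 5/14z²
  ⇒ R(z) = 1 + z + 5/14z².

Find x<0 with |R(x)|<1.
x=-1.51: |R|=0.3043
R=1: x+5/14x²=0 ⇒ x=−14/5=-2.8000; min R=1−1/(4·5/14)=0.3000>−1
Confirm numerically:
  x=-2.730: |R|=0.93175 <1
  x=-2.290: |R|=0.58289 <1
  x=-2.138: |R|=0.49452 <1
  x=-1.649: |R|=0.32214 <1
  x=-3.393: |R|=1.71859 >1
  x=-3.181: |R|=1.43284 >1
  x=-2.925: |R|=1.13058 >1
Interval (-2.8000, 0).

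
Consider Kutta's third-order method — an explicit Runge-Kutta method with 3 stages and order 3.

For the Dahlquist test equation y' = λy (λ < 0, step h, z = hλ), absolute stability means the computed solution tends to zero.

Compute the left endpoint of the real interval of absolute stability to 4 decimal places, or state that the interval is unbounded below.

With y'=λy (z=hλ):
  order 3, 3-stage ⇒ R(z)=1+z+z^2/2+z^3/6
  (e.g. R(-0.81)=0.42948, |R|=0.42948)

Solve |R(x)|<1 on ℝ⁻.
x=-0.81: |R|=0.4295
|R(-2.78)|=1.4966 |R(-2.42)|=0.8539 |R(-1.21)|=0.2268
Bisect:
  x_lo=-3.0277 |R|=2.0700  x_hi=-0.1049 |R|=0.9004
  mid=-1.56631 |R|=0.01991 →hi
  mid=-2.29701 |R|=0.67882 →hi
  mid=-2.66236 |R|=1.26348 →lo
  mid=-2.47968 |R|=0.94646 →hi
  mid=-2.57102 |R|=1.09842 →lo
  mid=-2.52535 |R|=1.02085 →lo
  mid=-2.50252 |R|=0.98326 →hi
  mid=-2.51394 |R|=1.00196 →lo
  mid=-2.50823 |R|=0.99259 →hi
  ...
  [-2.51287,-2.51269] ⇒ x*=-2.5127
Stable set (-2.5127, 0).

left endpoint -2.5127.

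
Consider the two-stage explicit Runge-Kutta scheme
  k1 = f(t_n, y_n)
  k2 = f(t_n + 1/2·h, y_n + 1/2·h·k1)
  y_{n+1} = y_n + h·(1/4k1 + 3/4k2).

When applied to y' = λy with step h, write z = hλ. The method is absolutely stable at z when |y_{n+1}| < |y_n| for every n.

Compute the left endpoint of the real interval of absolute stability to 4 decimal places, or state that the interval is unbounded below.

Set f=λy, z=hλ:
  k1=λy_n ⇒ h·k1=z·y_n;  k2=λ(1+1/2z)y_n ⇒ h·k2=z(1+1/2z)y_n
  y_{n+1}/y_n = 1 + 1/4z + 3/4z(1+1/2z) = 1 + z + 3/8z²
  R(z) = 1 + z + 3/8z².

Find x<0 with |R(x)|<1.
x=-0.69: |R|=0.4885
R=1: x+3/8x²=0 ⇒ x=−8/3=-2.6667; min R=1−1/(4·3/8)=0.3333>−1
Confirm numerically:
  x=-2.642: |R|=0.97556 <1
  x=-2.097: |R|=0.55203 <1
  x=-1.868: |R|=0.44053 <1
  x=-2.742: |R|=1.07746 >1
  x=-2.739: |R|=1.07430 >1
Interval (-2.6667, 0).

z* = -2.6667.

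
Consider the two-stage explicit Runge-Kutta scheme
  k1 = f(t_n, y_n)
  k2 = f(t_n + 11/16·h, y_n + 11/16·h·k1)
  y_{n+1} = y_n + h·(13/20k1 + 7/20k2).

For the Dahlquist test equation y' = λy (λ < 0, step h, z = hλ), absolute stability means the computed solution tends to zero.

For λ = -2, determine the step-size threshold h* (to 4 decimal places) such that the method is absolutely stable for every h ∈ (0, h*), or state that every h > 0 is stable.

Set f=λy, z=hλ:
  k1=λy_n ⇒ h·k1=z·y_n;  k2=λ(1+11/16z)y_n ⇒ h·k2=z(1+11/16z)y_n
  y_{n+1}/y_n = 1 + 13/20z + 7/20z(1+11/16z) = 1 + z + 77/320z²
  R(z) = 1 + z + 77/320z².

Boundary: |R(x)|=1, x<0.
x=-0.41: |R|=0.6304
R=1: x+77/320x²=0 ⇒ x=−320/77=-4.1558; min R=1−1/(4·77/320)=-0.0390>−1
Confirm numerically:
  x=-2.797: |R|=0.08546 <1
  x=-2.742: |R|=0.06715 <1
  x=-1.961: |R|=0.03567 <1
  x=-4.455: |R|=1.32069 >1
  x=-4.414: |R|=1.27419 >1
Interval (-4.1558, 0).

(-4.1558,0); λ=-2 ⇒ h* = (320/77)/2 = 2.0779.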